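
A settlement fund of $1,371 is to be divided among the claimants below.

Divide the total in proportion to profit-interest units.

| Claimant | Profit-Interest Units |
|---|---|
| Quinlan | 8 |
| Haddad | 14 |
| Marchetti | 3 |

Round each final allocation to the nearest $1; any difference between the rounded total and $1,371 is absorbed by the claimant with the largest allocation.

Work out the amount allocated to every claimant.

Quinlan: $439; Haddad: $767; Marchetti: $165

Total profit-interest units = 25.
Unrounded shares: Quinlan 8/25 × $1,371 = 438.72; Haddad 14/25 × $1,371 = 767.76; Marchetti 3/25 × $1,371 = 164.52.
After rounding ($1): Quinlan $439; Haddad $768; Marchetti $165. Sum = $1,372.
Difference $1,371 − $1,372 = −$1 applied to largest allocation (Haddad): Haddad becomes $767.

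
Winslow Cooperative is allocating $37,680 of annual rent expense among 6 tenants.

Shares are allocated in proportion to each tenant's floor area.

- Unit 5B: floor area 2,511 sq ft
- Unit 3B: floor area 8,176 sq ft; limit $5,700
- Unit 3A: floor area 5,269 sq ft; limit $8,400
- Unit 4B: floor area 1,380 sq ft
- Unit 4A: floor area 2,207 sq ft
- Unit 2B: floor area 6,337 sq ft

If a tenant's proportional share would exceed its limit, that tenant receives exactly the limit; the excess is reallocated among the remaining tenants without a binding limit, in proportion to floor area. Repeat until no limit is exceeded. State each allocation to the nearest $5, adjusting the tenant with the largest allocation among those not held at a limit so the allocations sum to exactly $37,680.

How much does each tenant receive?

Total floor area = 25,880.
Pro-rata shares before constraints: Unit 5B 3,655.89; Unit 3B 11,903.85; Unit 3A 7,671.40; Unit 4B 2,009.21; Unit 4A 3,213.28; Unit 2B 9,226.36.
Cap binds for Unit 3B ($5,700); balance $31,980 reallocated over remaining floor area 17,704.
Cap binds for Unit 3A ($8,400); balance $23,580 reallocated over remaining floor area 12,435.
Shares after redistribution: Unit 5B 4,761.51 → $4,760; Unit 4B 2,616.84 → $2,615; Unit 4A 4,185.05 → $4,185; Unit 2B 12,016.60 → $12,015.
Rounding difference +$5 applied to Unit 2B → $12,020.

Unit 5B: $4,760 · Unit 3B: $5,700 · Unit 3A: $8,400 · Unit 4B: $2,615 · Unit 4A: $4,185 · Unit 2B: $12,020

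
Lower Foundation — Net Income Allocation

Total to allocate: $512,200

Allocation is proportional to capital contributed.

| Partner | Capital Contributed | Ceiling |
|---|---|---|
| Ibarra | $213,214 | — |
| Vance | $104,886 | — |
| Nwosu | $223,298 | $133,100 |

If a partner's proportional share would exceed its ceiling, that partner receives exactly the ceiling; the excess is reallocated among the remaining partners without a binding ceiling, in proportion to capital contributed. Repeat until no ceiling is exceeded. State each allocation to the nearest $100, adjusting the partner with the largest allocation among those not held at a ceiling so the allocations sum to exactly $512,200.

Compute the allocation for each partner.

Combined capital contributed = 541,398.
Pro-rata shares before constraints: Ibarra 201,715.21; Vance 99,229.42; Nwosu 211,255.37.
Held at cap: Nwosu ($133,100); residual $379,100 reallocated over remaining capital contributed 318,100.
Shares after redistribution: Ibarra 254,100.68 → $254,100; Vance 124,999.32 → $125,000.

Ibarra: $254,100 | Vance: $125,000 | Nwosu: $133,100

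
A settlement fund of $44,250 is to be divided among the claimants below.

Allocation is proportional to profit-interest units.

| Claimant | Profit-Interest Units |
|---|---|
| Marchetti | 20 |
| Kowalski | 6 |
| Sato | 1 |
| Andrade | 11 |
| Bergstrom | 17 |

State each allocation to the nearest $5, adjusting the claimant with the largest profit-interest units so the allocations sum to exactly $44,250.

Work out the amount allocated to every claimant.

Combined profit-interest units = 55.
Proportional shares: Marchetti 20/55 × $44,250 = 16,090.91; Kowalski 6/55 × $44,250 = 4,827.27; Sato 1/55 × $44,250 = 804.55; Andrade 11/55 × $44,250 = 8,850.00; Bergstrom 17/55 × $44,250 = 13,677.27.
At nearest $5: Marchetti $16,090; Kowalski $4,825; Sato $805; Andrade $8,850; Bergstrom $13,675. Sum = $44,245.
Difference $44,250 − $44,245 = +$5 applied to largest profit-interest units (Marchetti): Marchetti becomes $16,095.

Marchetti: $16,095 · Kowalski: $4,825 · Sato: $805 · Andrade: $8,850 · Bergstrom: $13,675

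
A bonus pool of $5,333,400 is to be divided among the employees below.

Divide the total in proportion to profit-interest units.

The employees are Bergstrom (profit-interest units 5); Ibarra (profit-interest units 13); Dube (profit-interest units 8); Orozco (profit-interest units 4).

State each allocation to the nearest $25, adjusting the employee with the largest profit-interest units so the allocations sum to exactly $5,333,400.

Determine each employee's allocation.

Bergstrom: $888,900 · Ibarra: $2,311,125 · Dube: $1,422,250 · Orozco: $711,125

Total profit-interest units = 5 + 13 + 8 + 4 = 30.
Raw shares: Bergstrom 888,900.00; Ibarra 2,311,140.00; Dube 1,422,240.00; Orozco 711,120.00.
At nearest $25: Bergstrom $888,900; Ibarra $2,311,150; Dube $1,422,250; Orozco $711,125. Sum = $5,333,425.
Difference $5,333,400 − $5,333,425 = −$25 applied to largest profit-interest units (Ibarra): Ibarra becomes $2,311,125.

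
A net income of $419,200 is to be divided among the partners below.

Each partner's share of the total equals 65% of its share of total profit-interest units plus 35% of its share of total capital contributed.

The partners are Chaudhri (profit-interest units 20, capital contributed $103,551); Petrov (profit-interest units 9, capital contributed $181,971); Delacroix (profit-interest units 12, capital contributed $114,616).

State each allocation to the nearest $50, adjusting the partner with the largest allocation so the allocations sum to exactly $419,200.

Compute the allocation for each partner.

Chaudhri: $170,850; Petrov: $126,550; Delacroix: $121,800

Totals — profit-interest units 41, capital contributed 400,138.
Composite weights (65% profit-interest units + 35% capital contributed): Chaudhri 0.4076; Petrov 0.3019; Delacroix 0.2905.
Pro-rata amounts: Chaudhri 170,886.48; Petrov 126,536.63; Delacroix 121,776.89.
Rounded to nearest $50: Chaudhri $170,900; Petrov $126,550; Delacroix $121,800. Sum = $419,250.
Difference $419,200 − $419,250 = −$50 applied to largest allocation (Chaudhri): Chaudhri becomes $170,850.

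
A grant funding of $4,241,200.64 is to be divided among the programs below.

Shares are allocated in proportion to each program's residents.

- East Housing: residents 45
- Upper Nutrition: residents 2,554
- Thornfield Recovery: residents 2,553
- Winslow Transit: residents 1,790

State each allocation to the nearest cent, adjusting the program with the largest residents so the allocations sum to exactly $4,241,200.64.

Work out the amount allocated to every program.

East Housing: $27,492.66; Upper Nutrition: $1,560,361.05; Thornfield Recovery: $1,559,750.11; Winslow Transit: $1,093,596.82

Residents total: 45 + 2,554 + 2,553 + 1,790 = 6,942.
Raw shares: East Housing 27,492.6576; Upper Nutrition 1,560,361.0537; Thornfield Recovery 1,559,750.1057; Winslow Transit 1,093,596.8230.
After rounding (cent): East Housing $27,492.66; Upper Nutrition $1,560,361.05; Thornfield Recovery $1,559,750.11; Winslow Transit $1,093,596.82. Sum = $4,241,200.64.
No rounding difference to absorb.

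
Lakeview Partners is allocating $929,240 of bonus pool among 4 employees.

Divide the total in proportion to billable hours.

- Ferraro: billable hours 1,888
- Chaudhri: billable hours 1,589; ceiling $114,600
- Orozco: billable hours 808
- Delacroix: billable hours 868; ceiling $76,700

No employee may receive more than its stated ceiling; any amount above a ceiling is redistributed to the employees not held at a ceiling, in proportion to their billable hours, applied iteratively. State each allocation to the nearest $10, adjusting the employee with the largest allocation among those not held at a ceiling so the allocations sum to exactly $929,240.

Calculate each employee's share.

Ferraro: $516,780; Chaudhri: $114,600; Orozco: $221,160; Delacroix: $76,700

Total billable hours = 5,153.
Unconstrained shares: Ferraro 340,462.86; Chaudhri 286,544.22; Orozco 145,706.56; Delacroix 156,526.36.
Held at cap: Chaudhri ($114,600), Delacroix ($76,700); remaining pool $737,940 reallocated over remaining billable hours 2,696.
Remaining shares: Ferraro 516,776.97 → $516,780; Orozco 221,163.03 → $221,160.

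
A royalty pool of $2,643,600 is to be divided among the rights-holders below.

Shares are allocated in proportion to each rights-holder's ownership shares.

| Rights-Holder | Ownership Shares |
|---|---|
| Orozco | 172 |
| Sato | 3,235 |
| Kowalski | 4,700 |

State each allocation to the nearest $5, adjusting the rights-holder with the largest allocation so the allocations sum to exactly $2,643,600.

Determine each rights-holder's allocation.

Orozco: $56,085; Sato: $1,054,895; Kowalski: $1,532,620

Ownership shares total: 8,107.
Unrounded shares: Orozco 172/8,107 × $2,643,600 = 56,087.23; Sato 3,235/8,107 × $2,643,600 = 1,054,896.51; Kowalski 4,700/8,107 × $2,643,600 = 1,532,616.26.
Rounded to nearest $5: Orozco $56,085; Sato $1,054,895; Kowalski $1,532,615. Sum = $2,643,595.
Difference $2,643,600 − $2,643,595 = +$5 applied to largest allocation (Kowalski): Kowalski becomes $1,532,620.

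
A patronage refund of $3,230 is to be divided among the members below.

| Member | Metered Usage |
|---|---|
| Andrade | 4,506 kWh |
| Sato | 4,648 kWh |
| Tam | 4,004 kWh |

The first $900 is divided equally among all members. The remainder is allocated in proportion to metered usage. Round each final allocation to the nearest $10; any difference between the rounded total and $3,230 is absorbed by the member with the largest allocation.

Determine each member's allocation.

Equal tier: $900 ÷ 3 = $300 apiece.
Remainder $2,330 by metered usage (total 13,158): Andrade 797.92 → $800; Sato 823.06 → $820; Tam 709.02 → $710.
Totals: Andrade $300 + $800 = $1,100; Sato $300 + $820 = $1,120; Tam $300 + $710 = $1,010.

Andrade: $1,100 | Sato: $1,120 | Tam: $1,010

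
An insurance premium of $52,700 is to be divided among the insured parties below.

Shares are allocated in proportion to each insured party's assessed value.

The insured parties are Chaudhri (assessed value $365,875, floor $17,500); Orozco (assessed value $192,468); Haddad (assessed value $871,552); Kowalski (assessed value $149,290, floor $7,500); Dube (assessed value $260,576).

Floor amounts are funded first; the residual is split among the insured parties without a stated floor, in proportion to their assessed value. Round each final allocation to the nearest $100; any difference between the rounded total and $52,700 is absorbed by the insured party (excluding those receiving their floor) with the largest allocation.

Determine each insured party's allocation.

Minimums first: Chaudhri $17,500; Kowalski $7,500. Residual $27,700.
Residual split over remaining assessed value 1,324,596: Orozco 4,024.90 → $4,000; Haddad 18,225.93 → $18,200; Dube 5,449.17 → $5,400.
Rounding difference +$100 applied to Haddad → $18,300.

Chaudhri: $17,500 | Orozco: $4,000 | Haddad: $18,300 | Kowalski: $7,500 | Dube: $5,400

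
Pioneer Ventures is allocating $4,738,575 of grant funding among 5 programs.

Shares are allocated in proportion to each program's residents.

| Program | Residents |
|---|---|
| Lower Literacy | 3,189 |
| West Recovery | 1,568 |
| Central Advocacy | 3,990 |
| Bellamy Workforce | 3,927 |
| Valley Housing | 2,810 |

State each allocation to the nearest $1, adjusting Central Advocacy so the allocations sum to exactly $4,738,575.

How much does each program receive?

Total residents = 15,484.
Proportional shares: Lower Literacy 3,189/15,484 × $4,738,575 = 975,931.00; West Recovery 1,568/15,484 × $4,738,575 = 479,855.70; Central Advocacy 3,990/15,484 × $4,738,575 = 1,221,061.37; Bellamy Workforce 3,927/15,484 × $4,738,575 = 1,201,781.45; Valley Housing 2,810/15,484 × $4,738,575 = 859,945.48.
After rounding ($1): Lower Literacy $975,931; West Recovery $479,856; Central Advocacy $1,221,061; Bellamy Workforce $1,201,781; Valley Housing $859,945. Sum = $4,738,574.
Difference $4,738,575 − $4,738,574 = +$1 applied to Central Advocacy: Central Advocacy becomes $1,221,062.

Lower Literacy: $975,931; West Recovery: $479,856; Central Advocacy: $1,221,062; Bellamy Workforce: $1,201,781; Valley Housing: $859,945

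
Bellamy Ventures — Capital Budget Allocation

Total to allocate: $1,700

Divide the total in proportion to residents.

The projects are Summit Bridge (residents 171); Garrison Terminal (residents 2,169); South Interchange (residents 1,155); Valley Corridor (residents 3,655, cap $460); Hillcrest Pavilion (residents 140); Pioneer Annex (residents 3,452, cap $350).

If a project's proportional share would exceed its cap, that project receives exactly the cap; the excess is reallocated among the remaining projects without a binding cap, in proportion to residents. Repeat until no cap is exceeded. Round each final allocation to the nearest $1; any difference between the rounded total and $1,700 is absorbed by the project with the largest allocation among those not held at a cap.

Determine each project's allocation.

Summit Bridge: $42 | Garrison Terminal: $531 | South Interchange: $283 | Valley Corridor: $460 | Hillcrest Pavilion: $34 | Pioneer Annex: $350

Combined residents = 10,742.
Proportional shares (ignoring caps): Summit Bridge 27.06; Garrison Terminal 343.26; South Interchange 182.79; Valley Corridor 578.43; Hillcrest Pavilion 22.16; Pioneer Annex 546.30.
Held at cap: Valley Corridor ($460), Pioneer Annex ($350); remaining pool $890 reallocated over remaining residents 3,635.
Remaining shares: Summit Bridge 41.87 → $42; Garrison Terminal 531.06 → $531; South Interchange 282.79 → $283; Hillcrest Pavilion 34.28 → $34.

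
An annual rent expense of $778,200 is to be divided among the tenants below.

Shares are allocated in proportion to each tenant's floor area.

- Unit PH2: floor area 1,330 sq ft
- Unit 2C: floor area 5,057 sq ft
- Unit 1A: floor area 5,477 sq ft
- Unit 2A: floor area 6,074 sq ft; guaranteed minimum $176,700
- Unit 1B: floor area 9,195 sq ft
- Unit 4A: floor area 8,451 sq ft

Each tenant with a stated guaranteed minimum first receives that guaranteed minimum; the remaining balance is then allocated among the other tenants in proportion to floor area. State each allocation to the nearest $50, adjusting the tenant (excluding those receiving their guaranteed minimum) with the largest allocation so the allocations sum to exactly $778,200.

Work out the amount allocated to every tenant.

Unit PH2: $27,100 | Unit 2C: $103,100 | Unit 1A: $111,650 | Unit 2A: $176,700 | Unit 1B: $187,400 | Unit 4A: $172,250

Fund the minimums — Unit 2A $176,700. Remaining pool $601,500.
Remaining pool split over remaining floor area 29,510: Unit PH2 27,109.28 → $27,100; Unit 2C 103,076.43 → $103,100; Unit 1A 111,637.26 → $111,650; Unit 1B 187,420.96 → $187,400; Unit 4A 172,256.07 → $172,250.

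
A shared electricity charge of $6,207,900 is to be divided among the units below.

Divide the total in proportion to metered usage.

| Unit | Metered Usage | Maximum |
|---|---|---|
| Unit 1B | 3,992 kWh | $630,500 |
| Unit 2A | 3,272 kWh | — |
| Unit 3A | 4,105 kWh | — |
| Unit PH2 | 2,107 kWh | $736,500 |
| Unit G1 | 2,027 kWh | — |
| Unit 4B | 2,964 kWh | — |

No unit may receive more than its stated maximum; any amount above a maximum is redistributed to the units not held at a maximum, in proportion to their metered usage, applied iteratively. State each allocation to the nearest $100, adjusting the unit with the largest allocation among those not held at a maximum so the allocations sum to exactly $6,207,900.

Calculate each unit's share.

Unit 1B: $630,500; Unit 2A: $1,280,700; Unit 3A: $1,606,700; Unit PH2: $736,500; Unit G1: $793,400; Unit 4B: $1,160,100

Total metered usage = 18,467.
Unconstrained shares: Unit 1B 1,341,957.91; Unit 2A 1,099,921.42; Unit 3A 1,379,944.20; Unit PH2 708,292.92; Unit G1 681,399.97; Unit 4B 996,383.58.
Capped: Unit 1B ($630,500); balance $5,577,400 reallocated over remaining metered usage 14,475.
Capped: Unit PH2 ($736,500); balance $4,840,900 reallocated over remaining metered usage 12,368.
Redistributed shares: Unit 2A 1,280,677.94 → $1,280,700; Unit 3A 1,606,718.51 → $1,606,700; Unit G1 793,378.42 → $793,400; Unit 4B 1,160,125.13 → $1,160,100.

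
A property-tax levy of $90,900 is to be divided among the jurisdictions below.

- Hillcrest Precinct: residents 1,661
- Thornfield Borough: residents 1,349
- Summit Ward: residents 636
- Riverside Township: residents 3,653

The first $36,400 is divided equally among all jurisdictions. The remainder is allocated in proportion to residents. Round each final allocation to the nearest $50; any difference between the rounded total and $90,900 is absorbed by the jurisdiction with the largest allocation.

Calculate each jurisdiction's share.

Equal tier: $36,400 ÷ 4 = $9,100 apiece.
Remainder $54,500 by residents (total 7,299): Hillcrest Precinct 12,402.32 → $12,400; Thornfield Borough 10,072.68 → $10,050; Summit Ward 4,748.87 → $4,750; Riverside Township 27,276.13 → $27,300.
Totals: Hillcrest Precinct $9,100 + $12,400 = $21,500; Thornfield Borough $9,100 + $10,050 = $19,150; Summit Ward $9,100 + $4,750 = $13,850; Riverside Township $9,100 + $27,300 = $36,400.

Hillcrest Precinct: $21,500 · Thornfield Borough: $19,150 · Summit Ward: $13,850 · Riverside Township: $36,400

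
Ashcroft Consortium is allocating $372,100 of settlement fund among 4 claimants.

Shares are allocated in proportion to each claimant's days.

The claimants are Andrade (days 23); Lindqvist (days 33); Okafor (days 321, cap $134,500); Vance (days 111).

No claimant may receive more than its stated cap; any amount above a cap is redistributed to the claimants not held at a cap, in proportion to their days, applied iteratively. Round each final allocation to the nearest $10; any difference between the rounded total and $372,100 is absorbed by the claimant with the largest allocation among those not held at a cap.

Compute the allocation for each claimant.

Andrade: $32,720 | Lindqvist: $46,950 | Okafor: $134,500 | Vance: $157,930

Combined days = 488.
Proportional shares (ignoring caps): Andrade 17,537.50; Lindqvist 25,162.50; Okafor 244,762.50; Vance 84,637.50.
Capped: Okafor ($134,500); balance $237,600 reallocated over remaining days 167.
Redistributed shares: Andrade 32,723.35 → $32,720; Lindqvist 46,950.90 → $46,950; Vance 157,925.75 → $157,930.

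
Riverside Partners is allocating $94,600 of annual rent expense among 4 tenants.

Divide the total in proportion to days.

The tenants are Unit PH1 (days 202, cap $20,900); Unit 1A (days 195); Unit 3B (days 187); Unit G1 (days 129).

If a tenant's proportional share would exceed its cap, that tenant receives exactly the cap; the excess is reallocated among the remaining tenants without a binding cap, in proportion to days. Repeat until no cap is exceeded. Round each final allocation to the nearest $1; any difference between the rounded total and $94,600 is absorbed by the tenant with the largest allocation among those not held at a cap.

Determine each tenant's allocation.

Unit PH1: $20,900 · Unit 1A: $28,125 · Unit 3B: $26,970 · Unit G1: $18,605

Combined days = 713.
Pro-rata shares before constraints: Unit PH1 26,801.12; Unit 1A 25,872.37; Unit 3B 24,810.94; Unit G1 17,115.57.
Held at cap: Unit PH1 ($20,900); residual $73,700 reallocated over remaining days 511.
Shares after redistribution: Unit 1A 28,124.27 → $28,124; Unit 3B 26,970.45 → $26,970; Unit G1 18,605.28 → $18,605.
Rounding difference +$1 applied to Unit 1A → $28,125.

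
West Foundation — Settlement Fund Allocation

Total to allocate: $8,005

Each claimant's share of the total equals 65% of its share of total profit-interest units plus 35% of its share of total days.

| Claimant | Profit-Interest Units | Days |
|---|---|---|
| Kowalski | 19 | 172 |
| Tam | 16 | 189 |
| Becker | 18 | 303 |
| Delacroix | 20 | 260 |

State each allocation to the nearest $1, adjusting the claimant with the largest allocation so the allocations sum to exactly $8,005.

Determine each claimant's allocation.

Profit-interest units total 73; days total 924.
Combined weights (65% profit-interest units + 35% days): Kowalski 0.2343; Tam 0.2141; Becker 0.2750; Delacroix 0.2766.
Unrounded shares: Kowalski 1,875.81; Tam 1,713.52; Becker 2,201.75; Delacroix 2,213.92.
After rounding ($1): Kowalski $1,876; Tam $1,714; Becker $2,202; Delacroix $2,214. Sum = $8,006.
Difference $8,005 − $8,006 = −$1 applied to largest allocation (Delacroix): Delacroix becomes $2,213.

Kowalski: $1,876; Tam: $1,714; Becker: $2,202; Delacroix: $2,213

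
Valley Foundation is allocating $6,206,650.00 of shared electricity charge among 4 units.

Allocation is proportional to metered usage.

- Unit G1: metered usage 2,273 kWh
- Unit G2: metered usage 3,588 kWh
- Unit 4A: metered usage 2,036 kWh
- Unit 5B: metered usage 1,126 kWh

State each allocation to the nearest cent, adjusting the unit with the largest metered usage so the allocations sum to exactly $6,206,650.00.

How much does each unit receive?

Combined metered usage = 2,273 + 3,588 + 2,036 + 1,126 = 9,023.
Unrounded shares: Unit G1 1,563,528.2556; Unit G2 2,468,077.1584; Unit 4A 1,400,503.0921; Unit 5B 774,541.4940.
Rounded to nearest cent: Unit G1 $1,563,528.26; Unit G2 $2,468,077.16; Unit 4A $1,400,503.09; Unit 5B $774,541.49. Sum = $6,206,650.00.
No rounding difference to absorb.

Unit G1: $1,563,528.26 · Unit G2: $2,468,077.16 · Unit 4A: $1,400,503.09 · Unit 5B: $774,541.49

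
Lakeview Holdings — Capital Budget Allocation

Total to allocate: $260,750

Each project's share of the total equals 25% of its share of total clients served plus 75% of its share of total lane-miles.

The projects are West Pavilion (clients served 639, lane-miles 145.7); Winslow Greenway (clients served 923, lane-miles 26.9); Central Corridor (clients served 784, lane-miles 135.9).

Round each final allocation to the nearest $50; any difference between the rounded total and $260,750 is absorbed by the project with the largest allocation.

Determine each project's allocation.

Clients served total 2,346; lane-miles total 308.5.
Composite weights (25% clients served + 75% lane-miles): West Pavilion 0.4223; Winslow Greenway 0.1638; Central Corridor 0.4139.
Proportional shares: West Pavilion 110,116.96; Winslow Greenway 42,699.37; Central Corridor 107,933.67.
At nearest $50: West Pavilion $110,100; Winslow Greenway $42,700; Central Corridor $107,950. Sum = $260,750.
Rounded total matches; no reconciliation needed.

West Pavilion: $110,100 · Winslow Greenway: $42,700 · Central Corridor: $107,950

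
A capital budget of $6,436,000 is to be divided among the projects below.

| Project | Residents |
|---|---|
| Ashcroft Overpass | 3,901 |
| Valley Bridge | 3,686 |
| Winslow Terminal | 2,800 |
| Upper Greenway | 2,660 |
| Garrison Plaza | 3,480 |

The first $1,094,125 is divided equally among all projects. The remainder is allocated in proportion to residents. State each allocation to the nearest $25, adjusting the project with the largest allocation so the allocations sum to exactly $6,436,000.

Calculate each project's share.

Ashcroft Overpass: $1,479,700 | Valley Bridge: $1,410,225 | Winslow Terminal: $1,123,850 | Upper Greenway: $1,078,600 | Garrison Plaza: $1,343,625

First tranche $1,094,125 split equally: $218,825 each.
Remainder $5,341,875 by residents (total 16,527): Ashcroft Overpass 1,260,885.48 → $1,260,875; Valley Bridge 1,191,392.95 → $1,191,400; Winslow Terminal 905,019.06 → $905,025; Upper Greenway 859,768.11 → $859,775; Garrison Plaza 1,124,809.40 → $1,124,800.
Totals: Ashcroft Overpass $218,825 + $1,260,875 = $1,479,700; Valley Bridge $218,825 + $1,191,400 = $1,410,225; Winslow Terminal $218,825 + $905,025 = $1,123,850; Upper Greenway $218,825 + $859,775 = $1,078,600; Garrison Plaza $218,825 + $1,124,800 = $1,343,625.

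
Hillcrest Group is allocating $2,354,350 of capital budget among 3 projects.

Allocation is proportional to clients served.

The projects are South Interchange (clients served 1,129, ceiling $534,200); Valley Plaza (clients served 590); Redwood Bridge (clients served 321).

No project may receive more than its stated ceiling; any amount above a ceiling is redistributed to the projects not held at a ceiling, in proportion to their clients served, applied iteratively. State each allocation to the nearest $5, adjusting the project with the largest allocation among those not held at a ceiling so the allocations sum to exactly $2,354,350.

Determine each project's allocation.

Sum of clients served: 2,040.
Unconstrained shares: South Interchange 1,302,971.15; Valley Plaza 680,914.95; Redwood Bridge 370,463.90.
Cap binds for South Interchange ($534,200); balance $1,820,150 reallocated over remaining clients served 911.
Remaining shares: Valley Plaza 1,178,801.87 → $1,178,800; Redwood Bridge 641,348.13 → $641,350.

South Interchange: $534,200 | Valley Plaza: $1,178,800 | Redwood Bridge: $641,350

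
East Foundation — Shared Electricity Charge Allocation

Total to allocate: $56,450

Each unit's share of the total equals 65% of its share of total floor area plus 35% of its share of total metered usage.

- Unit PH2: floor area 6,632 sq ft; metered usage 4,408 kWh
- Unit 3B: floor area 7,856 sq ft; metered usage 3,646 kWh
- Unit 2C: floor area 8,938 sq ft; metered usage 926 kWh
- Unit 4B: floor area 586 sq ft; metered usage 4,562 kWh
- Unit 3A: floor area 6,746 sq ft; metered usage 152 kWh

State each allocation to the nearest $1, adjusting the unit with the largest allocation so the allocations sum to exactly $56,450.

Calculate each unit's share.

Totals — floor area 30,758, metered usage 13,694.
Composite weights (65% floor area + 35% metered usage): Unit PH2 0.2528; Unit 3B 0.2592; Unit 2C 0.2126; Unit 4B 0.1290; Unit 3A 0.1464.
Pro-rata amounts: Unit PH2 14,271.39; Unit 3B 14,632.14; Unit 2C 11,998.53; Unit 4B 7,281.05; Unit 3A 8,266.89.
At nearest $1: Unit PH2 $14,271; Unit 3B $14,632; Unit 2C $11,999; Unit 4B $7,281; Unit 3A $8,267. Sum = $56,450.
No rounding difference to absorb.

Unit PH2: $14,271; Unit 3B: $14,632; Unit 2C: $11,999; Unit 4B: $7,281; Unit 3A: $8,267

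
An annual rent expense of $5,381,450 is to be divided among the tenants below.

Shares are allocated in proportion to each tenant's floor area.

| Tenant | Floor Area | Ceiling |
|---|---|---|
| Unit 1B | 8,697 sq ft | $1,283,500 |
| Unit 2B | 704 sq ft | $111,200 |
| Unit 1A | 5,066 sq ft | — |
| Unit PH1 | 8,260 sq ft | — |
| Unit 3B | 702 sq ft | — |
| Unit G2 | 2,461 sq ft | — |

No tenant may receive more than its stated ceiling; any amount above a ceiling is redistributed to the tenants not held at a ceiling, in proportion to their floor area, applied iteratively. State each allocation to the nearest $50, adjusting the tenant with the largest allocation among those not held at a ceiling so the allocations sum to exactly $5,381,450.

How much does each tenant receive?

Total floor area = 25,890.
Pro-rata shares before constraints: Unit 1B 1,807,743.17; Unit 2B 146,332.21; Unit 1A 1,053,009.88; Unit PH1 1,716,909.12; Unit 3B 145,916.49; Unit G2 511,539.14.
Cap binds for Unit 1B ($1,283,500), Unit 2B ($111,200); residual $3,986,750 reallocated over remaining floor area 16,489.
Remaining shares: Unit 1A 1,224,869.64 → $1,224,850; Unit PH1 1,997,122.63 → $1,997,100; Unit 3B 169,731.25 → $169,750; Unit G2 595,026.49 → $595,050.

Unit 1B: $1,283,500; Unit 2B: $111,200; Unit 1A: $1,224,850; Unit PH1: $1,997,100; Unit 3B: $169,750; Unit G2: $595,050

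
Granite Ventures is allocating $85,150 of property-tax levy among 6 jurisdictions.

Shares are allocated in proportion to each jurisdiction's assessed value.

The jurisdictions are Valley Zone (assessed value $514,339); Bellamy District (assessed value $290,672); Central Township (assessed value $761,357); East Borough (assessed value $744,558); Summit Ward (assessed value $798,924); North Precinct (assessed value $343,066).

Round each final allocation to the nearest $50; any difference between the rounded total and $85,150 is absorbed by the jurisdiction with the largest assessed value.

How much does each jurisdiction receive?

Valley Zone: $12,700; Bellamy District: $7,150; Central Township: $18,800; East Borough: $18,350; Summit Ward: $19,700; North Precinct: $8,450

Assessed value total: 514,339 + 290,672 + 761,357 + 744,558 + 798,924 + 343,066 = 3,452,916.
Proportional shares: Valley Zone 12,683.76; Bellamy District 7,168.06; Central Township 18,775.30; East Borough 18,361.04; Summit Ward 19,701.72; North Precinct 8,460.12.
Rounded to nearest $50: Valley Zone $12,700; Bellamy District $7,150; Central Township $18,800; East Borough $18,350; Summit Ward $19,700; North Precinct $8,450. Sum = $85,150.
Sum already equals the total — no adjustment.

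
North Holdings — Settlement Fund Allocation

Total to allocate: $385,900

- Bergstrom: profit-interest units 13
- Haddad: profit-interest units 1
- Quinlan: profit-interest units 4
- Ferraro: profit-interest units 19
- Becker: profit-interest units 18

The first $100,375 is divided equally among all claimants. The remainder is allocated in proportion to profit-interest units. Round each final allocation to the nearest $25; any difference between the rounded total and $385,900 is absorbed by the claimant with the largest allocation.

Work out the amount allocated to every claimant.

Bergstrom: $87,575; Haddad: $25,275; Quinlan: $40,850; Ferraro: $118,675; Becker: $113,525

$100,375 shared equally gives $20,075 per claimant.
Remainder $285,525 by profit-interest units (total 55): Bergstrom 67,487.73 → $67,500; Haddad 5,191.36 → $5,200; Quinlan 20,765.45 → $20,775; Ferraro 98,635.91 → $98,625; Becker 93,444.55 → $93,450.
Rounding difference −$25 on remainder applied to Ferraro.
Totals: Bergstrom $20,075 + $67,500 = $87,575; Haddad $20,075 + $5,200 = $25,275; Quinlan $20,075 + $20,775 = $40,850; Ferraro $20,075 + $98,600 = $118,675; Becker $20,075 + $93,450 = $113,525.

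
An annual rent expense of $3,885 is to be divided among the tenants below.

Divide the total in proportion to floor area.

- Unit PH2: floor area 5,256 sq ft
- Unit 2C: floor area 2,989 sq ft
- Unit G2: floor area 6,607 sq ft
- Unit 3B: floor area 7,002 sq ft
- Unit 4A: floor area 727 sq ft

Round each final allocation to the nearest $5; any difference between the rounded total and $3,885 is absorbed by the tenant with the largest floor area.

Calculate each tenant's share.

Total floor area = 5,256 + 2,989 + 6,607 + 7,002 + 727 = 22,581.
Proportional shares: Unit PH2 904.28; Unit 2C 514.25; Unit G2 1,136.72; Unit 3B 1,204.68; Unit 4A 125.08.
Rounded to nearest $5: Unit PH2 $905; Unit 2C $515; Unit G2 $1,135; Unit 3B $1,205; Unit 4A $125. Sum = $3,885.
No rounding difference to absorb.

Unit PH2: $905 | Unit 2C: $515 | Unit G2: $1,135 | Unit 3B: $1,205 | Unit 4A: $125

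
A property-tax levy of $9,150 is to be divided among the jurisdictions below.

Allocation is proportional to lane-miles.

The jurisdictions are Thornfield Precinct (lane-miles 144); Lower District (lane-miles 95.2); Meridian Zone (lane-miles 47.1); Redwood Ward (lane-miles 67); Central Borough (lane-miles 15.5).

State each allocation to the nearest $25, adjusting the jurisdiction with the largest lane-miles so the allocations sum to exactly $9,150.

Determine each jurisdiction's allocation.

Thornfield Precinct: $3,600; Lower District: $2,350; Meridian Zone: $1,175; Redwood Ward: $1,650; Central Borough: $375

Combined lane-miles = 368.8.
Proportional shares: Thornfield Precinct 144/368.8 × $9,150 = 3,572.67; Lower District 95.2/368.8 × $9,150 = 2,361.93; Meridian Zone 47.1/368.8 × $9,150 = 1,168.56; Redwood Ward 67/368.8 × $9,150 = 1,662.28; Central Borough 15.5/368.8 × $9,150 = 384.56.
After rounding ($25): Thornfield Precinct $3,575; Lower District $2,350; Meridian Zone $1,175; Redwood Ward $1,650; Central Borough $375. Sum = $9,125.
Difference $9,150 − $9,125 = +$25 applied to largest lane-miles (Thornfield Precinct): Thornfield Precinct becomes $3,600.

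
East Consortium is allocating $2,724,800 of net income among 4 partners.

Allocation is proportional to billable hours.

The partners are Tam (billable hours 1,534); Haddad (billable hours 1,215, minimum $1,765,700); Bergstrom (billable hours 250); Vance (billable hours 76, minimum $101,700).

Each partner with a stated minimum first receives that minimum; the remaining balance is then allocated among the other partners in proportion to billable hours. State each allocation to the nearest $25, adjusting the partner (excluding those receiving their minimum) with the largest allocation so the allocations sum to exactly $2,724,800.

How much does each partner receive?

Fund the minimums — Haddad $1,765,700; Vance $101,700. Residual $857,400.
Residual split over remaining billable hours 1,784: Tam 737,248.65 → $737,250; Bergstrom 120,151.35 → $120,150.

Tam: $737,250 · Haddad: $1,765,700 · Bergstrom: $120,150 · Vance: $101,700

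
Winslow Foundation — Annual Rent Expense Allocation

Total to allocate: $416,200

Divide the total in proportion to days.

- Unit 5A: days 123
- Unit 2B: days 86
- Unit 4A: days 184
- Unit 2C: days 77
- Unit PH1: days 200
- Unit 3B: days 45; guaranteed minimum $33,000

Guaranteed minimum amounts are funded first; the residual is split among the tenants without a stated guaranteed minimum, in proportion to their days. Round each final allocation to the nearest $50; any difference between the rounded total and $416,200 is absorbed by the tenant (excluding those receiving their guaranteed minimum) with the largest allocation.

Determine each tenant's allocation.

Guaranteed amounts: Unit 3B $33,000. Remaining pool $383,200.
Remaining pool split over remaining days 670: Unit 5A 70,348.66 → $70,350; Unit 2B 49,186.87 → $49,200; Unit 4A 105,237.01 → $105,250; Unit 2C 44,039.40 → $44,050; Unit PH1 114,388.06 → $114,400.
Rounding difference −$50 applied to Unit PH1 → $114,350.

Unit 5A: $70,350; Unit 2B: $49,200; Unit 4A: $105,250; Unit 2C: $44,050; Unit PH1: $114,350; Unit 3B: $33,000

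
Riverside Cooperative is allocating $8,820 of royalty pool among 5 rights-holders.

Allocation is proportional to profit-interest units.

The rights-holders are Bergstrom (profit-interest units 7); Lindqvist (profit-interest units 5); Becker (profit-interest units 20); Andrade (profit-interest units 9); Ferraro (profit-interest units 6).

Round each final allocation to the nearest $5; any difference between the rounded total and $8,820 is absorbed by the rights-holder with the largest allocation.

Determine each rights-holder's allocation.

Bergstrom: $1,315 | Lindqvist: $940 | Becker: $3,750 | Andrade: $1,690 | Ferraro: $1,125

Profit-interest units total: 47.
Unrounded shares: Bergstrom 7/47 × $8,820 = 1,313.62; Lindqvist 5/47 × $8,820 = 938.30; Becker 20/47 × $8,820 = 3,753.19; Andrade 9/47 × $8,820 = 1,688.94; Ferraro 6/47 × $8,820 = 1,125.96.
At nearest $5: Bergstrom $1,315; Lindqvist $940; Becker $3,755; Andrade $1,690; Ferraro $1,125. Sum = $8,825.
Difference $8,820 − $8,825 = −$5 applied to largest allocation (Becker): Becker becomes $3,750.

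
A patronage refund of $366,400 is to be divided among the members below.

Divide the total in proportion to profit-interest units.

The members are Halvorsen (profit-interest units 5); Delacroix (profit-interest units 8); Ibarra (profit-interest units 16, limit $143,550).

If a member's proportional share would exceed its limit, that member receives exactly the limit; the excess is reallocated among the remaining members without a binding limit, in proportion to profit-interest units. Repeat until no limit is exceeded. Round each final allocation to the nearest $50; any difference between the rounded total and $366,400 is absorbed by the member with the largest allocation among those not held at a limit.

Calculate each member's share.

Halvorsen: $85,700 · Delacroix: $137,150 · Ibarra: $143,550

Combined profit-interest units = 29.
Unconstrained shares: Halvorsen 63,172.41; Delacroix 101,075.86; Ibarra 202,151.72.
Held at cap: Ibarra ($143,550); residual $222,850 reallocated over remaining profit-interest units 13.
Redistributed shares: Halvorsen 85,711.54 → $85,700; Delacroix 137,138.46 → $137,150.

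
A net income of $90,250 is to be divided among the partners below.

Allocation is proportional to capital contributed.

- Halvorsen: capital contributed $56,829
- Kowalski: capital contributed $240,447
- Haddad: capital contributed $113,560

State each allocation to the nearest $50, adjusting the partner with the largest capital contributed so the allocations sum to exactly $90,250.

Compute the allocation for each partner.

Halvorsen: $12,500 | Kowalski: $52,800 | Haddad: $24,950

Capital contributed total: 56,829 + 240,447 + 113,560 = 410,836.
Pro-rata amounts: Halvorsen 12,483.86; Kowalski 52,819.96; Haddad 24,946.18.
At nearest $50: Halvorsen $12,500; Kowalski $52,800; Haddad $24,950. Sum = $90,250.
No rounding difference to absorb.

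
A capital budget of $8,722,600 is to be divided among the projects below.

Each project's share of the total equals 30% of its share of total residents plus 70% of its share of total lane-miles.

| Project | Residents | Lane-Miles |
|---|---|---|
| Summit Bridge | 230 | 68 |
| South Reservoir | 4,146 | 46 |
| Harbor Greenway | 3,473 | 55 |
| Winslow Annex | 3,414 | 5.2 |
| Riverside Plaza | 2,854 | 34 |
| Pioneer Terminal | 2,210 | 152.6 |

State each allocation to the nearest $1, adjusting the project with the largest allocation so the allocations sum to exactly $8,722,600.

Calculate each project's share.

Residents total 16,327; lane-miles total 360.8.
Composite weights (30% residents + 70% lane-miles): Summit Bridge 0.1362; South Reservoir 0.1654; Harbor Greenway 0.1705; Winslow Annex 0.0728; Riverside Plaza 0.1184; Pioneer Terminal 0.3367.
Raw shares: Summit Bridge 1,187,627.13; South Reservoir 1,442,950.75; Harbor Greenway 1,487,393.95; Winslow Annex 635,172.22; Riverside Plaza 1,032,801.77; Pioneer Terminal 2,936,654.18.
At nearest $1: Summit Bridge $1,187,627; South Reservoir $1,442,951; Harbor Greenway $1,487,394; Winslow Annex $635,172; Riverside Plaza $1,032,802; Pioneer Terminal $2,936,654. Sum = $8,722,600.
Rounded total matches; no reconciliation needed.

Summit Bridge: $1,187,627 | South Reservoir: $1,442,951 | Harbor Greenway: $1,487,394 | Winslow Annex: $635,172 | Riverside Plaza: $1,032,802 | Pioneer Terminal: $2,936,654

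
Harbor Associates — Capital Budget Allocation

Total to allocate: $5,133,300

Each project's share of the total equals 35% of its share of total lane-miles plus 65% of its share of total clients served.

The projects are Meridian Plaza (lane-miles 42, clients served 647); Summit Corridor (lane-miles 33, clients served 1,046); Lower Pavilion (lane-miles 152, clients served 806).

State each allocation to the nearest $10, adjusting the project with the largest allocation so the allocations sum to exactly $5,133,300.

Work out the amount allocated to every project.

Totals — lane-miles 227, clients served 2,499.
Blended shares (35% lane-miles + 65% clients served): Meridian Plaza 0.2330; Summit Corridor 0.3229; Lower Pavilion 0.4440.
Proportional shares: Meridian Plaza 1,196,290.02; Summit Corridor 1,657,798.64; Lower Pavilion 2,279,211.33.
At nearest $10: Meridian Plaza $1,196,290; Summit Corridor $1,657,800; Lower Pavilion $2,279,210. Sum = $5,133,300.
Sum already equals the total — no adjustment.

Meridian Plaza: $1,196,290 | Summit Corridor: $1,657,800 | Lower Pavilion: $2,279,210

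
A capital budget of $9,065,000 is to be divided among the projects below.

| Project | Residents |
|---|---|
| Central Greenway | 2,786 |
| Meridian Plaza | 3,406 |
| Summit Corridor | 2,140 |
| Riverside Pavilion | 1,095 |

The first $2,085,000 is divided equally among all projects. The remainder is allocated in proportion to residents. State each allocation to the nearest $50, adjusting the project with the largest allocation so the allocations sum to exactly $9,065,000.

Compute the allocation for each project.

Equal tier: $2,085,000 ÷ 4 = $521,250 apiece.
Remainder $6,980,000 by residents (total 9,427): Central Greenway 2,062,828.05 → $2,062,850; Meridian Plaza 2,521,892.44 → $2,521,900; Summit Corridor 1,584,512.57 → $1,584,500; Riverside Pavilion 810,766.95 → $810,750.
Totals: Central Greenway $521,250 + $2,062,850 = $2,584,100; Meridian Plaza $521,250 + $2,521,900 = $3,043,150; Summit Corridor $521,250 + $1,584,500 = $2,105,750; Riverside Pavilion $521,250 + $810,750 = $1,332,000.

Central Greenway: $2,584,100 | Meridian Plaza: $3,043,150 | Summit Corridor: $2,105,750 | Riverside Pavilion: $1,332,000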